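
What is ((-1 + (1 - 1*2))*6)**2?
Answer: 144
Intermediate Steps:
((-1 + (1 - 1*2))*6)**2 = ((-1 + (1 - 2))*6)**2 = ((-1 - 1)*6)**2 = (-2*6)**2 = (-12)**2 = 144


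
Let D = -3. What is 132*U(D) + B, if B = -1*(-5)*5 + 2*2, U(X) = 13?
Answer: 1745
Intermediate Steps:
B = 29 (B = 5*5 + 4 = 25 + 4 = 29)
132*U(D) + B = 132*13 + 29 = 1716 + 29 = 1745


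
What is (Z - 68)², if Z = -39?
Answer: 11449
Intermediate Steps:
(Z - 68)² = (-39 - 68)² = (-107)² = 11449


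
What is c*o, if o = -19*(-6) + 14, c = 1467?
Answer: 187776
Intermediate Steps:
o = 128 (o = 114 + 14 = 128)
c*o = 1467*128 = 187776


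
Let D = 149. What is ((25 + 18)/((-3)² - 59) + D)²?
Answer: 54863649/2500 ≈ 21945.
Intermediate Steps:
((25 + 18)/((-3)² - 59) + D)² = ((25 + 18)/((-3)² - 59) + 149)² = (43/(9 - 59) + 149)² = (43/(-50) + 149)² = (43*(-1/50) + 149)² = (-43/50 + 149)² = (7407/50)² = 54863649/2500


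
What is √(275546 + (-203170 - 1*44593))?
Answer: 63*√7 ≈ 166.68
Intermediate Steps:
√(275546 + (-203170 - 1*44593)) = √(275546 + (-203170 - 44593)) = √(275546 - 247763) = √27783 = 63*√7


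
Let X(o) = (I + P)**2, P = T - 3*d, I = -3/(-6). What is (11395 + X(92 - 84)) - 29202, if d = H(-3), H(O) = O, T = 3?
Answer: -70603/4 ≈ -17651.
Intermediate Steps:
d = -3
I = 1/2 (I = -3*(-1/6) = 1/2 ≈ 0.50000)
P = 12 (P = 3 - 3*(-3) = 3 + 9 = 12)
X(o) = 625/4 (X(o) = (1/2 + 12)**2 = (25/2)**2 = 625/4)
(11395 + X(92 - 84)) - 29202 = (11395 + 625/4) - 29202 = 46205/4 - 29202 = -70603/4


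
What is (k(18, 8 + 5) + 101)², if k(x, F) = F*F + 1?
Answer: 73441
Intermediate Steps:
k(x, F) = 1 + F² (k(x, F) = F² + 1 = 1 + F²)
(k(18, 8 + 5) + 101)² = ((1 + (8 + 5)²) + 101)² = ((1 + 13²) + 101)² = ((1 + 169) + 101)² = (170 + 101)² = 271² = 73441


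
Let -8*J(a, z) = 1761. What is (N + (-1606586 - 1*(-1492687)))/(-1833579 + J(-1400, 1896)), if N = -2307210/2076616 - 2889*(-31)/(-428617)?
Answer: 101379590412361642/1632214942014228537 ≈ 0.062112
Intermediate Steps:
J(a, z) = -1761/8 (J(a, z) = -⅛*1761 = -1761/8)
N = -587444540457/445036460036 (N = -2307210*1/2076616 + 89559*(-1/428617) = -1153605/1038308 - 89559/428617 = -587444540457/445036460036 ≈ -1.3200)
(N + (-1606586 - 1*(-1492687)))/(-1833579 + J(-1400, 1896)) = (-587444540457/445036460036 + (-1606586 - 1*(-1492687)))/(-1833579 - 1761/8) = (-587444540457/445036460036 + (-1606586 + 1492687))/(-14670393/8) = (-587444540457/445036460036 - 113899)*(-8/14670393) = -50689795206180821/445036460036*(-8/14670393) = 101379590412361642/1632214942014228537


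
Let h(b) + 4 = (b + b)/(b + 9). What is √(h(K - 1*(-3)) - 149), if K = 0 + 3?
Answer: I*√3805/5 ≈ 12.337*I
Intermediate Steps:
K = 3
h(b) = -4 + 2*b/(9 + b) (h(b) = -4 + (b + b)/(b + 9) = -4 + (2*b)/(9 + b) = -4 + 2*b/(9 + b))
√(h(K - 1*(-3)) - 149) = √(2*(-18 - (3 - 1*(-3)))/(9 + (3 - 1*(-3))) - 149) = √(2*(-18 - (3 + 3))/(9 + (3 + 3)) - 149) = √(2*(-18 - 1*6)/(9 + 6) - 149) = √(2*(-18 - 6)/15 - 149) = √(2*(1/15)*(-24) - 149) = √(-16/5 - 149) = √(-761/5) = I*√3805/5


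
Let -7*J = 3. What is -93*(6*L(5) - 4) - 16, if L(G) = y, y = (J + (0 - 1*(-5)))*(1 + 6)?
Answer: -17500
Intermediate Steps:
J = -3/7 (J = -⅐*3 = -3/7 ≈ -0.42857)
y = 32 (y = (-3/7 + (0 - 1*(-5)))*(1 + 6) = (-3/7 + (0 + 5))*7 = (-3/7 + 5)*7 = (32/7)*7 = 32)
L(G) = 32
-93*(6*L(5) - 4) - 16 = -93*(6*32 - 4) - 16 = -93*(192 - 4) - 16 = -93*188 - 16 = -17484 - 16 = -17500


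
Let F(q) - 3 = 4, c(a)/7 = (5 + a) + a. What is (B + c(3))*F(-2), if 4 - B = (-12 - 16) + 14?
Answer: 665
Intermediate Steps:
c(a) = 35 + 14*a (c(a) = 7*((5 + a) + a) = 7*(5 + 2*a) = 35 + 14*a)
F(q) = 7 (F(q) = 3 + 4 = 7)
B = 18 (B = 4 - ((-12 - 16) + 14) = 4 - (-28 + 14) = 4 - 1*(-14) = 4 + 14 = 18)
(B + c(3))*F(-2) = (18 + (35 + 14*3))*7 = (18 + (35 + 42))*7 = (18 + 77)*7 = 95*7 = 665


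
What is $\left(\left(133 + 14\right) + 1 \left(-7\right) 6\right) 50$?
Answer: $5250$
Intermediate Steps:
$\left(\left(133 + 14\right) + 1 \left(-7\right) 6\right) 50 = \left(147 - 42\right) 50 = 105 \cdot 50 = 5250$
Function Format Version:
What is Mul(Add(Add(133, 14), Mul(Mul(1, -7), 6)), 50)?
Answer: 5250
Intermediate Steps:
Mul(Add(Add(133, 14), Mul(Mul(1, -7), 6)), 50) = Mul(Add(147, Mul(-7, 6)), 50) = Mul(Add(147, -42), 50) = Mul(105, 50) = 5250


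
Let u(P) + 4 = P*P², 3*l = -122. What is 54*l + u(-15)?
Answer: -5575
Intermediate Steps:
l = -122/3 (l = (⅓)*(-122) = -122/3 ≈ -40.667)
u(P) = -4 + P³ (u(P) = -4 + P*P² = -4 + P³)
54*l + u(-15) = 54*(-122/3) + (-4 + (-15)³) = -2196 + (-4 - 3375) = -2196 - 3379 = -5575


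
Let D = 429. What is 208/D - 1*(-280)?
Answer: 9256/33 ≈ 280.48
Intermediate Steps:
208/D - 1*(-280) = 208/429 - 1*(-280) = 208*(1/429) + 280 = 16/33 + 280 = 9256/33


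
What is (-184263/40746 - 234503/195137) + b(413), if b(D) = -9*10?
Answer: -253702095483/2650350734 ≈ -95.724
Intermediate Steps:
b(D) = -90
(-184263/40746 - 234503/195137) + b(413) = (-184263/40746 - 234503/195137) - 90 = (-184263*1/40746 - 234503*1/195137) - 90 = (-61421/13582 - 234503/195137) - 90 = -15170529423/2650350734 - 90 = -253702095483/2650350734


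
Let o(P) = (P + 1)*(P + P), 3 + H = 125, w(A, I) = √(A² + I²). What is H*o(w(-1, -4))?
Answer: 4148 + 244*√17 ≈ 5154.0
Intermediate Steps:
H = 122 (H = -3 + 125 = 122)
o(P) = 2*P*(1 + P) (o(P) = (1 + P)*(2*P) = 2*P*(1 + P))
H*o(w(-1, -4)) = 122*(2*√((-1)² + (-4)²)*(1 + √((-1)² + (-4)²))) = 122*(2*√(1 + 16)*(1 + √(1 + 16))) = 122*(2*√17*(1 + √17)) = 244*√17*(1 + √17)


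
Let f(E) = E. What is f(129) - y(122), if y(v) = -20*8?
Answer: 289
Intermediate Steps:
y(v) = -160
f(129) - y(122) = 129 - 1*(-160) = 129 + 160 = 289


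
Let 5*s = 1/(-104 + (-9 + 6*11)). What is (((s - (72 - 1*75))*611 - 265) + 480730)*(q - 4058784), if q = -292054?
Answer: -10491945767726/5 ≈ -2.0984e+12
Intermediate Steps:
s = -1/235 (s = 1/(5*(-104 + (-9 + 6*11))) = 1/(5*(-104 + (-9 + 66))) = 1/(5*(-104 + 57)) = (⅕)/(-47) = (⅕)*(-1/47) = -1/235 ≈ -0.0042553)
(((s - (72 - 1*75))*611 - 265) + 480730)*(q - 4058784) = (((-1/235 - (72 - 1*75))*611 - 265) + 480730)*(-292054 - 4058784) = (((-1/235 - (72 - 75))*611 - 265) + 480730)*(-4350838) = (((-1/235 - 1*(-3))*611 - 265) + 480730)*(-4350838) = (((-1/235 + 3)*611 - 265) + 480730)*(-4350838) = (((704/235)*611 - 265) + 480730)*(-4350838) = ((9152/5 - 265) + 480730)*(-4350838) = (7827/5 + 480730)*(-4350838) = (2411477/5)*(-4350838) = -10491945767726/5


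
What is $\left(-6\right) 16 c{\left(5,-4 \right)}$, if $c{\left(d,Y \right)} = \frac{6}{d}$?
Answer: $- \frac{576}{5} \approx -115.2$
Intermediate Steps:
$\left(-6\right) 16 c{\left(5,-4 \right)} = \left(-6\right) 16 \cdot \frac{6}{5} = - 96 \cdot 6 \cdot \frac{1}{5} = \left(-96\right) \frac{6}{5} = - \frac{576}{5}$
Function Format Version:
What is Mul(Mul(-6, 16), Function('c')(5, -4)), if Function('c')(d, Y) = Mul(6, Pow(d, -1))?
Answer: Rational(-576, 5) ≈ -115.20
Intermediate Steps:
Mul(Mul(-6, 16), Function('c')(5, -4)) = Mul(Mul(-6, 16), Mul(6, Pow(5, -1))) = Mul(-96, Mul(6, Rational(1, 5))) = Mul(-96, Rational(6, 5)) = Rational(-576, 5)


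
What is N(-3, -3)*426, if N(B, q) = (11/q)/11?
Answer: -142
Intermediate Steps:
N(B, q) = 1/q (N(B, q) = (11/q)*(1/11) = 1/q)
N(-3, -3)*426 = 426/(-3) = -1/3*426 = -142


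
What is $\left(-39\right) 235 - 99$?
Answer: $-9264$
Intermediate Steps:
$\left(-39\right) 235 - 99 = -9165 - 99 = -9264$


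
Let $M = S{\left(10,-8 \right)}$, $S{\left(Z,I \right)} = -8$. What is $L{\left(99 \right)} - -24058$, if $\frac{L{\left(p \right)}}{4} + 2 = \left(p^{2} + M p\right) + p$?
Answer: $60482$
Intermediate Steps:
$M = -8$
$L{\left(p \right)} = -8 - 28 p + 4 p^{2}$ ($L{\left(p \right)} = -8 + 4 \left(\left(p^{2} - 8 p\right) + p\right) = -8 + 4 \left(p^{2} - 7 p\right) = -8 + \left(- 28 p + 4 p^{2}\right) = -8 - 28 p + 4 p^{2}$)
$L{\left(99 \right)} - -24058 = \left(-8 - 2772 + 4 \cdot 99^{2}\right) - -24058 = \left(-8 - 2772 + 4 \cdot 9801\right) + 24058 = \left(-8 - 2772 + 39204\right) + 24058 = 36424 + 24058 = 60482$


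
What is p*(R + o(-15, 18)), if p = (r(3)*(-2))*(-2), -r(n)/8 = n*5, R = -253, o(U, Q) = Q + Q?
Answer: 104160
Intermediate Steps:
o(U, Q) = 2*Q
r(n) = -40*n (r(n) = -8*n*5 = -40*n)
p = -480 (p = (-40*3*(-2))*(-2) = -120*(-2)*(-2) = 240*(-2) = -480)
p*(R + o(-15, 18)) = -480*(-253 + 2*18) = -480*(-253 + 36) = -480*(-217) = 104160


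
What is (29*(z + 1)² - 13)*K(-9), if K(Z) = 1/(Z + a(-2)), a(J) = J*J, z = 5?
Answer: -1031/5 ≈ -206.20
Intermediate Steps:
a(J) = J²
K(Z) = 1/(4 + Z) (K(Z) = 1/(Z + (-2)²) = 1/(Z + 4) = 1/(4 + Z))
(29*(z + 1)² - 13)*K(-9) = (29*(5 + 1)² - 13)/(4 - 9) = (29*6² - 13)/(-5) = (29*36 - 13)*(-⅕) = (1044 - 13)*(-⅕) = 1031*(-⅕) = -1031/5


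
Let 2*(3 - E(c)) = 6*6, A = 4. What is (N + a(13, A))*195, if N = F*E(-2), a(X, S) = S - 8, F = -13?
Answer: 37245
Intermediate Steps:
E(c) = -15 (E(c) = 3 - 3*6 = 3 - 1/2*36 = 3 - 18 = -15)
a(X, S) = -8 + S
N = 195 (N = -13*(-15) = 195)
(N + a(13, A))*195 = (195 + (-8 + 4))*195 = (195 - 4)*195 = 191*195 = 37245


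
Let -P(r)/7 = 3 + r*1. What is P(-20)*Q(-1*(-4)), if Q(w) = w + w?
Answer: 952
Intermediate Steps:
P(r) = -21 - 7*r (P(r) = -7*(3 + r*1) = -7*(3 + r) = -21 - 7*r)
Q(w) = 2*w
P(-20)*Q(-1*(-4)) = (-21 - 7*(-20))*(2*(-1*(-4))) = (-21 + 140)*(2*4) = 119*8 = 952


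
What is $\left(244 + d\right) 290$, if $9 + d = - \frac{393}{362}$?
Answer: $\frac{12278165}{181} \approx 67835.0$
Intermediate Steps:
$d = - \frac{3651}{362}$ ($d = -9 - \frac{393}{362} = - \frac{3651}{362} \approx -10.086$)
$\left(244 + d\right) 290 = \left(244 - \frac{3651}{362}\right) 290 = \frac{84677}{362} \cdot 290 = \frac{12278165}{181}$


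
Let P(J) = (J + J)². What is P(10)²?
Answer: 160000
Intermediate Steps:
P(J) = 4*J² (P(J) = (2*J)² = 4*J²)
P(10)² = (4*10²)² = (4*100)² = 400² = 160000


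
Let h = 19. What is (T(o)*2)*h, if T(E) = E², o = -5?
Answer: 950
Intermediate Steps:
(T(o)*2)*h = ((-5)²*2)*19 = (25*2)*19 = 50*19 = 950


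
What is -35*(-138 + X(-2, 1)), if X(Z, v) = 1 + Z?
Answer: 4865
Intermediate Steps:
-35*(-138 + X(-2, 1)) = -35*(-138 + (1 - 2)) = -35*(-138 - 1) = -35*(-139) = 4865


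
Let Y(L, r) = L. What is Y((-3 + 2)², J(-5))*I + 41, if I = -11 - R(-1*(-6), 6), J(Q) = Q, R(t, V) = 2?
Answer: 28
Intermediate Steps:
I = -13 (I = -11 - 1*2 = -11 - 2 = -13)
Y((-3 + 2)², J(-5))*I + 41 = (-3 + 2)²*(-13) + 41 = (-1)²*(-13) + 41 = 1*(-13) + 41 = -13 + 41 = 28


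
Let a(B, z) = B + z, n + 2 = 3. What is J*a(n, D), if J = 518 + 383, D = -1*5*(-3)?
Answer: 14416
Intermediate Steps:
n = 1 (n = -2 + 3 = 1)
D = 15 (D = -5*(-3) = 15)
J = 901
J*a(n, D) = 901*(1 + 15) = 901*16 = 14416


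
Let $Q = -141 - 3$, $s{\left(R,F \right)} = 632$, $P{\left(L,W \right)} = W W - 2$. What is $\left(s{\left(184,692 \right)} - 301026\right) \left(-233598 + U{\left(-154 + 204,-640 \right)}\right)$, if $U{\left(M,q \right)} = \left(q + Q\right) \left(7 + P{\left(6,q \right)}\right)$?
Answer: $96535792783692$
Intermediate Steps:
$P{\left(L,W \right)} = -2 + W^{2}$ ($P{\left(L,W \right)} = W^{2} - 2 = -2 + W^{2}$)
$Q = -144$ ($Q = -141 - 3 = -144$)
$U{\left(M,q \right)} = \left(-144 + q\right) \left(5 + q^{2}\right)$ ($U{\left(M,q \right)} = \left(q - 144\right) \left(7 + \left(-2 + q^{2}\right)\right) = \left(-144 + q\right) \left(5 + q^{2}\right)$)
$\left(s{\left(184,692 \right)} - 301026\right) \left(-233598 + U{\left(-154 + 204,-640 \right)}\right) = \left(632 - 301026\right) \left(-233598 + \left(-720 + \left(-640\right)^{3} - 144 \left(-640\right)^{2} + 5 \left(-640\right)\right)\right) = - 300394 \left(-233598 - 321130320\right) = \left(-300394\right) \left(-321363918\right) = 96535792783692$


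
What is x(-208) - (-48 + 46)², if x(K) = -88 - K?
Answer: 116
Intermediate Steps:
x(-208) - (-48 + 46)² = (-88 - 1*(-208)) - (-48 + 46)² = (-88 + 208) - 1*(-2)² = 120 - 1*4 = 120 - 4 = 116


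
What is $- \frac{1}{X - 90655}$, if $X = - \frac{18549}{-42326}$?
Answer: $\frac{42326}{3837044981} \approx 1.1031 \cdot 10^{-5}$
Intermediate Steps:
$X = \frac{18549}{42326}$ ($X = \left(-18549\right) \left(- \frac{1}{42326}\right) = \frac{18549}{42326} \approx 0.43824$)
$- \frac{1}{X - 90655} = - \frac{1}{\frac{18549}{42326} - 90655} = - \frac{1}{- \frac{3837044981}{42326}} = \left(-1\right) \left(- \frac{42326}{3837044981}\right) = \frac{42326}{3837044981}$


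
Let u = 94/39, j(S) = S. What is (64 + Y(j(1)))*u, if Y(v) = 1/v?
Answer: 470/3 ≈ 156.67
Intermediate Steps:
u = 94/39 (u = 94*(1/39) = 94/39 ≈ 2.4103)
(64 + Y(j(1)))*u = (64 + 1/1)*(94/39) = (64 + 1)*(94/39) = 65*(94/39) = 470/3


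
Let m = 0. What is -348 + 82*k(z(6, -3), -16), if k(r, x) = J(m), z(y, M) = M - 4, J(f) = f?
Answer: -348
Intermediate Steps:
z(y, M) = -4 + M
k(r, x) = 0
-348 + 82*k(z(6, -3), -16) = -348 + 82*0 = -348 + 0 = -348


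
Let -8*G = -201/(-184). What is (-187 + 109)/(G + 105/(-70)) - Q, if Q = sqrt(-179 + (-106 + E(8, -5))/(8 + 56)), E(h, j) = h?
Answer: 38272/803 - I*sqrt(11554)/8 ≈ 47.661 - 13.436*I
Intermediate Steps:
G = -201/1472 (G = -(-201)/(8*(-184)) = -(-201)*(-1)/(8*184) = -1/8*201/184 = -201/1472 ≈ -0.13655)
Q = I*sqrt(11554)/8 (Q = sqrt(-179 + (-106 + 8)/(8 + 56)) = sqrt(-179 - 98/64) = sqrt(-179 - 98*1/64) = sqrt(-179 - 49/32) = sqrt(-5777/32) = I*sqrt(11554)/8 ≈ 13.436*I)
(-187 + 109)/(G + 105/(-70)) - Q = (-187 + 109)/(-201/1472 + 105/(-70)) - I*sqrt(11554)/8 = -78/(-201/1472 + 105*(-1/70)) - I*sqrt(11554)/8 = -78/(-201/1472 - 3/2) - I*sqrt(11554)/8 = -78/(-2409/1472) - I*sqrt(11554)/8 = -78*(-1472/2409) - I*sqrt(11554)/8 = 38272/803 - I*sqrt(11554)/8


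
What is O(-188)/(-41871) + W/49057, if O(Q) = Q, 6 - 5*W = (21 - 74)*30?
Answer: 112939696/10270328235 ≈ 0.010997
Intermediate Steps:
W = 1596/5 (W = 6/5 - (21 - 74)*30/5 = 6/5 - (-53)*30/5 = 6/5 - ⅕*(-1590) = 6/5 + 318 = 1596/5 ≈ 319.20)
O(-188)/(-41871) + W/49057 = -188/(-41871) + (1596/5)/49057 = -188*(-1/41871) + (1596/5)*(1/49057) = 188/41871 + 1596/245285 = 112939696/10270328235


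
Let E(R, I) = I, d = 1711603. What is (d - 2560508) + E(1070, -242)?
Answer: -849147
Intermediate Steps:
(d - 2560508) + E(1070, -242) = (1711603 - 2560508) - 242 = -848905 - 242 = -849147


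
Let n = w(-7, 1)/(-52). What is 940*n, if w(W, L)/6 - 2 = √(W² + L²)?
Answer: -2820/13 - 7050*√2/13 ≈ -983.86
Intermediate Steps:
w(W, L) = 12 + 6*√(L² + W²) (w(W, L) = 12 + 6*√(W² + L²) = 12 + 6*√(L² + W²))
n = -3/13 - 15*√2/26 (n = (12 + 6*√(1² + (-7)²))/(-52) = (12 + 6*√(1 + 49))*(-1/52) = (12 + 6*√50)*(-1/52) = (12 + 6*(5*√2))*(-1/52) = (12 + 30*√2)*(-1/52) = -3/13 - 15*√2/26 ≈ -1.0467)
940*n = 940*(-3/13 - 15*√2/26) = -2820/13 - 7050*√2/13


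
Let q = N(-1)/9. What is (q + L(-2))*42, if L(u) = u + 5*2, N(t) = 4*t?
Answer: 952/3 ≈ 317.33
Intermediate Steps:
L(u) = 10 + u (L(u) = u + 10 = 10 + u)
q = -4/9 (q = (4*(-1))/9 = -4*⅑ = -4/9 ≈ -0.44444)
(q + L(-2))*42 = (-4/9 + (10 - 2))*42 = (-4/9 + 8)*42 = (68/9)*42 = 952/3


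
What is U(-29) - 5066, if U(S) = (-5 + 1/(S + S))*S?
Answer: -9841/2 ≈ -4920.5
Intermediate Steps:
U(S) = S*(-5 + 1/(2*S)) (U(S) = (-5 + 1/(2*S))*S = S*(-5 + 1/(2*S)))
U(-29) - 5066 = (1/2 - 5*(-29)) - 5066 = (1/2 + 145) - 5066 = 291/2 - 5066 = -9841/2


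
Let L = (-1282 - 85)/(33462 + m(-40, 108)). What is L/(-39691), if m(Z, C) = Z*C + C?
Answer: 1367/1160961750 ≈ 1.1775e-6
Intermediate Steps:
m(Z, C) = C + C*Z (m(Z, C) = C*Z + C = C + C*Z)
L = -1367/29250 (L = (-1282 - 85)/(33462 + 108*(1 - 40)) = -1367/(33462 + 108*(-39)) = -1367/(33462 - 4212) = -1367/29250 ≈ -0.046735)
L/(-39691) = -1367/29250/(-39691) = -1367/29250*(-1/39691) = 1367/1160961750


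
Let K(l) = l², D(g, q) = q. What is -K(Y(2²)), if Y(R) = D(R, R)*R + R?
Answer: -400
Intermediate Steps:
Y(R) = R + R² (Y(R) = R*R + R = R² + R = R + R²)
-K(Y(2²)) = -(2²*(1 + 2²))² = -(4*(1 + 4))² = -(4*5)² = -1*20² = -1*400 = -400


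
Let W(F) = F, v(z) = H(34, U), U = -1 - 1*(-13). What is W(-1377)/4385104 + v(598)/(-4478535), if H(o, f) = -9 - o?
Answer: -5978383223/19638841742640 ≈ -0.00030442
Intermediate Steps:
U = 12 (U = -1 + 13 = 12)
v(z) = -43 (v(z) = -9 - 1*34 = -9 - 34 = -43)
W(-1377)/4385104 + v(598)/(-4478535) = -1377/4385104 - 43/(-4478535) = -1377*1/4385104 - 43*(-1/4478535) = -1377/4385104 + 43/4478535 = -5978383223/19638841742640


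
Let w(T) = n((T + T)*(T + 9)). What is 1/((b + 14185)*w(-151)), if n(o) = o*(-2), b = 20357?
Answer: -1/2962598256 ≈ -3.3754e-10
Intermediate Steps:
n(o) = -2*o
w(T) = -4*T*(9 + T) (w(T) = -2*(T + T)*(T + 9) = -2*2*T*(9 + T) = -4*T*(9 + T))
1/((b + 14185)*w(-151)) = 1/((20357 + 14185)*((-4*(-151)*(9 - 151)))) = 1/(34542*((-4*(-151)*(-142)))) = (1/34542)/(-85768) = (1/34542)*(-1/85768) = -1/2962598256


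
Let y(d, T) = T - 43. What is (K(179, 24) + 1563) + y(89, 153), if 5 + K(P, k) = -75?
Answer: 1593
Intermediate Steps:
K(P, k) = -80 (K(P, k) = -5 - 75 = -80)
y(d, T) = -43 + T
(K(179, 24) + 1563) + y(89, 153) = (-80 + 1563) + (-43 + 153) = 1483 + 110 = 1593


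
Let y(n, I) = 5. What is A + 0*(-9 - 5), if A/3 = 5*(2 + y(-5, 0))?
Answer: 105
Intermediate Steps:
A = 105 (A = 3*(5*(2 + 5)) = 3*(5*7) = 3*35 = 105)
A + 0*(-9 - 5) = 105 + 0*(-9 - 5) = 105 + 0*(-14) = 105 + 0 = 105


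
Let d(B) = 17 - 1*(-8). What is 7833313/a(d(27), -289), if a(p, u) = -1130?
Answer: -7833313/1130 ≈ -6932.1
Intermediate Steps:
d(B) = 25 (d(B) = 17 + 8 = 25)
7833313/a(d(27), -289) = 7833313/(-1130) = 7833313*(-1/1130) = -7833313/1130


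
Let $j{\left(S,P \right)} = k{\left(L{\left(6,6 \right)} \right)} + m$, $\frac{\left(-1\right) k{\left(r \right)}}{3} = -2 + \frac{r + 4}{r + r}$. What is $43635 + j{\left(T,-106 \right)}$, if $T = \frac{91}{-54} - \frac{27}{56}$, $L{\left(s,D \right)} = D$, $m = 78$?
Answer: $\frac{87433}{2} \approx 43717.0$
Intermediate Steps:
$k{\left(r \right)} = 6 - \frac{3 \left(4 + r\right)}{2 r}$ ($k{\left(r \right)} = - 3 \left(-2 + \frac{r + 4}{r + r}\right) = - 3 \left(-2 + \frac{4 + r}{2 r}\right) = 6 - \frac{3 \left(4 + r\right)}{2 r}$)
$T = - \frac{3277}{1512}$ ($T = 91 \left(- \frac{1}{54}\right) - \frac{27}{56} = - \frac{91}{54} - \frac{27}{56} = - \frac{3277}{1512} \approx -2.1673$)
$j{\left(S,P \right)} = \frac{163}{2}$ ($j{\left(S,P \right)} = \left(\frac{9}{2} - \frac{6}{6}\right) + 78 = \left(\frac{9}{2} - 1\right) + 78 = \frac{7}{2} + 78 = \frac{163}{2}$)
$43635 + j{\left(T,-106 \right)} = 43635 + \frac{163}{2} = \frac{87433}{2}$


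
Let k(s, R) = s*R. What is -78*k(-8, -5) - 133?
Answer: -3253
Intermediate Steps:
k(s, R) = R*s
-78*k(-8, -5) - 133 = -(-390)*(-8) - 133 = -78*40 - 133 = -3120 - 133 = -3253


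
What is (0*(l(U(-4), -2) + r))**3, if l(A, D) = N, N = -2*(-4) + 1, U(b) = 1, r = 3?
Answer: 0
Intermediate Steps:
N = 9 (N = 8 + 1 = 9)
l(A, D) = 9
(0*(l(U(-4), -2) + r))**3 = (0*(9 + 3))**3 = (0*12)**3 = 0**3 = 0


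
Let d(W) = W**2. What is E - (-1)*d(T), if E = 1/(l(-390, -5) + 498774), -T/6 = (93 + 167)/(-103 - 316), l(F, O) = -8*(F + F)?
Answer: 1229002245961/88660762854 ≈ 13.862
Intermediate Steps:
l(F, O) = -16*F
T = 1560/419 (T = -6*(93 + 167)/(-103 - 316) = -1560/(-419) = -1560*(-1)/419 = -6*(-260/419) = 1560/419 ≈ 3.7232)
E = 1/505014 (E = 1/(-16*(-390) + 498774) = 1/(6240 + 498774) = 1/505014 ≈ 1.9801e-6)
E - (-1)*d(T) = 1/505014 - (-1)*(1560/419)**2 = 1/505014 - (-1)*2433600/175561 = 1/505014 - 1*(-2433600/175561) = 1/505014 + 2433600/175561 = 1229002245961/88660762854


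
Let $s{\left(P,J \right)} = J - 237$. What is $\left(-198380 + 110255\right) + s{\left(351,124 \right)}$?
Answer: $-88238$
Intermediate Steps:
$s{\left(P,J \right)} = -237 + J$
$\left(-198380 + 110255\right) + s{\left(351,124 \right)} = \left(-198380 + 110255\right) + \left(-237 + 124\right) = -88125 - 113 = -88238$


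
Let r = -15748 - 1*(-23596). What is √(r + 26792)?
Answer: 4*√2165 ≈ 186.12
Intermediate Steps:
r = 7848 (r = -15748 + 23596 = 7848)
√(r + 26792) = √(7848 + 26792) = √34640 = 4*√2165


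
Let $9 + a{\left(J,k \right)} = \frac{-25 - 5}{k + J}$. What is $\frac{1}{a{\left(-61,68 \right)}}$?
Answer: $- \frac{7}{93} \approx -0.075269$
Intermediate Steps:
$a{\left(J,k \right)} = -9 - \frac{30}{J + k}$ ($a{\left(J,k \right)} = -9 + \frac{-25 - 5}{k + J} = -9 - \frac{30}{J + k}$)
$\frac{1}{a{\left(-61,68 \right)}} = \frac{1}{3 \frac{1}{-61 + 68} \left(-10 - -183 - 204\right)} = \frac{1}{3 \cdot \frac{1}{7} \left(-10 + 183 - 204\right)} = \frac{1}{3 \cdot \frac{1}{7} \left(-31\right)} = \frac{1}{- \frac{93}{7}} = - \frac{7}{93}$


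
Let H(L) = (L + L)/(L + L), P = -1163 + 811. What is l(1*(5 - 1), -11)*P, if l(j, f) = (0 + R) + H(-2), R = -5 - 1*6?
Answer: 3520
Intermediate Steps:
P = -352
R = -11 (R = -5 - 6 = -11)
H(L) = 1 (H(L) = (2*L)/((2*L)) = (2*L)*(1/(2*L)) = 1)
l(j, f) = -10 (l(j, f) = (0 - 11) + 1 = -11 + 1 = -10)
l(1*(5 - 1), -11)*P = -10*(-352) = 3520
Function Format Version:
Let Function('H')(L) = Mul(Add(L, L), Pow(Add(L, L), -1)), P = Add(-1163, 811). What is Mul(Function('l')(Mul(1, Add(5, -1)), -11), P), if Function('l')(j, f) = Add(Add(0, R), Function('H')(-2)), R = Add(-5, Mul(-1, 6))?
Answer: 3520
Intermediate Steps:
P = -352
R = -11 (R = Add(-5, -6) = -11)
Function('H')(L) = 1 (Function('H')(L) = Mul(Mul(2, L), Pow(Mul(2, L), -1)) = Mul(Mul(2, L), Mul(Rational(1, 2), Pow(L, -1))) = 1)
Function('l')(j, f) = -10 (Function('l')(j, f) = Add(Add(0, -11), 1) = Add(-11, 1) = -10)
Mul(Function('l')(Mul(1, Add(5, -1)), -11), P) = Mul(-10, -352) = 3520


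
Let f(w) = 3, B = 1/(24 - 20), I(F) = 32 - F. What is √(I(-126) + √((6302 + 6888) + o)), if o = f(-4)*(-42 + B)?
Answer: √(632 + 2*√52259)/2 ≈ 16.502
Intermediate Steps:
B = ¼ (B = 1/4 = ¼ ≈ 0.25000)
o = -501/4 (o = 3*(-42 + ¼) = 3*(-167/4) = -501/4 ≈ -125.25)
√(I(-126) + √((6302 + 6888) + o)) = √((32 - 1*(-126)) + √((6302 + 6888) - 501/4)) = √((32 + 126) + √(13190 - 501/4)) = √(158 + √(52259/4)) = √(158 + √52259/2)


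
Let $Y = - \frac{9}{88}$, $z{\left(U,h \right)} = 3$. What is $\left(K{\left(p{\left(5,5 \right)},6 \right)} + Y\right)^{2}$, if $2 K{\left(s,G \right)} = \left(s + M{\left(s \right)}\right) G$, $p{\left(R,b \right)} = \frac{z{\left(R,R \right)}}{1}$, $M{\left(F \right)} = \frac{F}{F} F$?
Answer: $\frac{2480625}{7744} \approx 320.33$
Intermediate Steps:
$M{\left(F \right)} = F$ ($M{\left(F \right)} = 1 F = F$)
$p{\left(R,b \right)} = 3$ ($p{\left(R,b \right)} = \frac{3}{1} = 3 \cdot 1 = 3$)
$Y = - \frac{9}{88}$ ($Y = \left(-9\right) \frac{1}{88} = - \frac{9}{88} \approx -0.10227$)
$K{\left(s,G \right)} = G s$ ($K{\left(s,G \right)} = \frac{\left(s + s\right) G}{2} = \frac{2 s G}{2} = \frac{2 G s}{2} = G s$)
$\left(K{\left(p{\left(5,5 \right)},6 \right)} + Y\right)^{2} = \left(6 \cdot 3 - \frac{9}{88}\right)^{2} = \left(18 - \frac{9}{88}\right)^{2} = \left(\frac{1575}{88}\right)^{2} = \frac{2480625}{7744}$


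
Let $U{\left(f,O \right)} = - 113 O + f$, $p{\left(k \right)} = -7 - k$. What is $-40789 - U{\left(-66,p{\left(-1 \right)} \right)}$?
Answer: $-41401$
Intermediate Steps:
$U{\left(f,O \right)} = f - 113 O$
$-40789 - U{\left(-66,p{\left(-1 \right)} \right)} = -40789 - \left(-66 - 113 \left(-7 - -1\right)\right) = -40789 - \left(-66 - 113 \left(-7 + 1\right)\right) = -40789 - \left(-66 - -678\right) = -40789 - \left(-66 + 678\right) = -40789 - 612 = -41401$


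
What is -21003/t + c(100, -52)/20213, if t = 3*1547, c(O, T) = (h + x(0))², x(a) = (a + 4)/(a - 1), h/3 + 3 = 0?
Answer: -8308810/1839383 ≈ -4.5172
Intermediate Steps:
h = -9 (h = -9 + 3*0 = -9 + 0 = -9)
x(a) = (4 + a)/(-1 + a)
c(O, T) = 169 (c(O, T) = (-9 + (4 + 0)/(-1 + 0))² = (-9 + 4/(-1))² = (-9 - 1*4)² = (-9 - 4)² = (-13)² = 169)
t = 4641
-21003/t + c(100, -52)/20213 = -21003/4641 + 169/20213 = -21003*1/4641 + 169*(1/20213) = -7001/1547 + 169/20213 = -8308810/1839383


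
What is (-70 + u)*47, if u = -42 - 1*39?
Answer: -7097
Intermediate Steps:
u = -81 (u = -42 - 39 = -81)
(-70 + u)*47 = (-70 - 81)*47 = -151*47 = -7097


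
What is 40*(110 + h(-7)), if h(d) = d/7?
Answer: 4360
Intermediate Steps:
h(d) = d/7 (h(d) = d*(⅐) = d/7)
40*(110 + h(-7)) = 40*(110 + (⅐)*(-7)) = 40*(110 - 1) = 40*109 = 4360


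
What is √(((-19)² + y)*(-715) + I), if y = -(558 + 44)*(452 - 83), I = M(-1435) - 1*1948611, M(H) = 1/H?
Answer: √322519822631965/1435 ≈ 12515.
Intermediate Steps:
I = -2796256786/1435 (I = 1/(-1435) - 1*1948611 = -1/1435 - 1948611 = -2796256786/1435 ≈ -1.9486e+6)
y = -222138 (y = -602*369 = -1*222138 = -222138)
√(((-19)² + y)*(-715) + I) = √(((-19)² - 222138)*(-715) - 2796256786/1435) = √((361 - 222138)*(-715) - 2796256786/1435) = √(-221777*(-715) - 2796256786/1435) = √(158570555 - 2796256786/1435) = √(224752489639/1435) = √322519822631965/1435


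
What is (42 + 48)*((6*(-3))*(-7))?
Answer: 11340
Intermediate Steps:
(42 + 48)*((6*(-3))*(-7)) = 90*(-18*(-7)) = 90*126 = 11340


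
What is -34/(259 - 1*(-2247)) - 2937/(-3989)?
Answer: 3612248/4998217 ≈ 0.72271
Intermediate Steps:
-34/(259 - 1*(-2247)) - 2937/(-3989) = -34/(259 + 2247) - 2937*(-1/3989) = -34/2506 + 2937/3989 = -34*1/2506 + 2937/3989 = -17/1253 + 2937/3989 = 3612248/4998217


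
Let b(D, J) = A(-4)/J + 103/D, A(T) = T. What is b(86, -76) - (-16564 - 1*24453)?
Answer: 67023821/1634 ≈ 41018.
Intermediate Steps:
b(D, J) = -4/J + 103/D
b(86, -76) - (-16564 - 1*24453) = (-4/(-76) + 103/86) - (-16564 - 1*24453) = (-4*(-1/76) + 103*(1/86)) - (-16564 - 24453) = (1/19 + 103/86) - 1*(-41017) = 2043/1634 + 41017 = 67023821/1634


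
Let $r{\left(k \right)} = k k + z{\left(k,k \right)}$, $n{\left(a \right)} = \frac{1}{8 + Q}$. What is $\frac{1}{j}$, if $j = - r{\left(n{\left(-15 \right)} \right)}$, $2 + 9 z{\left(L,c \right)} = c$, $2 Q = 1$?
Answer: $\frac{2601}{508} \approx 5.1201$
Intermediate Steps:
$Q = \frac{1}{2}$ ($Q = \frac{1}{2} \cdot 1 = \frac{1}{2} \approx 0.5$)
$n{\left(a \right)} = \frac{2}{17}$ ($n{\left(a \right)} = \frac{1}{8 + \frac{1}{2}} = \frac{1}{\frac{17}{2}} = \frac{2}{17}$)
$z{\left(L,c \right)} = - \frac{2}{9} + \frac{c}{9}$
$r{\left(k \right)} = - \frac{2}{9} + k^{2} + \frac{k}{9}$ ($r{\left(k \right)} = k k + \left(- \frac{2}{9} + \frac{k}{9}\right) = k^{2} + \left(- \frac{2}{9} + \frac{k}{9}\right) = - \frac{2}{9} + k^{2} + \frac{k}{9}$)
$j = \frac{508}{2601}$ ($j = - (- \frac{2}{9} + \left(\frac{2}{17}\right)^{2} + \frac{1}{9} \cdot \frac{2}{17}) = - (- \frac{2}{9} + \frac{4}{289} + \frac{2}{153}) = \left(-1\right) \left(- \frac{508}{2601}\right) = \frac{508}{2601} \approx 0.19531$)
$\frac{1}{j} = \frac{1}{\frac{508}{2601}} = \frac{2601}{508}$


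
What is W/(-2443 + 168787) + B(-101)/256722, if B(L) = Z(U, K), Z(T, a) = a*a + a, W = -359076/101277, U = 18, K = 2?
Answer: 123586373/60068745204138 ≈ 2.0574e-6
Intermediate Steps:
W = -119692/33759 (W = -359076*1/101277 = -119692/33759 ≈ -3.5455)
Z(T, a) = a + a² (Z(T, a) = a² + a = a + a²)
B(L) = 6 (B(L) = 2*(1 + 2) = 2*3 = 6)
W/(-2443 + 168787) + B(-101)/256722 = -119692/(33759*(-2443 + 168787)) + 6/256722 = -119692/33759/166344 + 6*(1/256722) = -119692/33759*1/166344 + 1/42787 = -29923/1403901774 + 1/42787 = 123586373/60068745204138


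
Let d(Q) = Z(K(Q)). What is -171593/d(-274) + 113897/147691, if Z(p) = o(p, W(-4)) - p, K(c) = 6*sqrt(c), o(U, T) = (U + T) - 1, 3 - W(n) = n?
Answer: -25342058381/886146 ≈ -28598.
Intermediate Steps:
W(n) = 3 - n
o(U, T) = -1 + T + U (o(U, T) = (T + U) - 1 = -1 + T + U)
Z(p) = 6 (Z(p) = (-1 + (3 - 1*(-4)) + p) - p = (-1 + (3 + 4) + p) - p = (-1 + 7 + p) - p = (6 + p) - p = 6)
d(Q) = 6
-171593/d(-274) + 113897/147691 = -171593/6 + 113897/147691 = -25342058381/886146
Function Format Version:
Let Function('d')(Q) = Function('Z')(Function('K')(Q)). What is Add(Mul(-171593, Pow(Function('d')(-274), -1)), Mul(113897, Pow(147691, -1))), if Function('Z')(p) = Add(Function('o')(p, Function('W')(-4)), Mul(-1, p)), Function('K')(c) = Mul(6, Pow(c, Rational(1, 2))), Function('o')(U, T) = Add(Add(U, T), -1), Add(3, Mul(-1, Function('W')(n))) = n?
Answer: Rational(-25342058381, 886146) ≈ -28598.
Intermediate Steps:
Function('W')(n) = Add(3, Mul(-1, n))
Function('o')(U, T) = Add(-1, T, U) (Function('o')(U, T) = Add(Add(T, U), -1) = Add(-1, T, U))
Function('Z')(p) = 6 (Function('Z')(p) = Add(Add(-1, Add(3, Mul(-1, -4)), p), Mul(-1, p)) = Add(Add(-1, Add(3, 4), p), Mul(-1, p)) = Add(Add(-1, 7, p), Mul(-1, p)) = Add(Add(6, p), Mul(-1, p)) = 6)
Function('d')(Q) = 6
Add(Mul(-171593, Pow(Function('d')(-274), -1)), Mul(113897, Pow(147691, -1))) = Add(Mul(-171593, Pow(6, -1)), Mul(113897, Pow(147691, -1))) = Add(Mul(-171593, Rational(1, 6)), Mul(113897, Rational(1, 147691))) = Add(Rational(-171593, 6), Rational(113897, 147691)) = Rational(-25342058381, 886146)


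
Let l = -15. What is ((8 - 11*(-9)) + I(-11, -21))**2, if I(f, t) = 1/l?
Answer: 2572816/225 ≈ 11435.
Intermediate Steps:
I(f, t) = -1/15 (I(f, t) = 1/(-15) = -1/15)
((8 - 11*(-9)) + I(-11, -21))**2 = ((8 - 11*(-9)) - 1/15)**2 = ((8 + 99) - 1/15)**2 = (107 - 1/15)**2 = (1604/15)**2 = 2572816/225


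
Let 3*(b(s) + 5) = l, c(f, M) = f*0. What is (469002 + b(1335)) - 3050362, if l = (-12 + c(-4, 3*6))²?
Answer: -2581317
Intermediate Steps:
c(f, M) = 0
l = 144 (l = (-12 + 0)² = (-12)² = 144)
b(s) = 43 (b(s) = -5 + (⅓)*144 = -5 + 48 = 43)
(469002 + b(1335)) - 3050362 = (469002 + 43) - 3050362 = 469045 - 3050362 = -2581317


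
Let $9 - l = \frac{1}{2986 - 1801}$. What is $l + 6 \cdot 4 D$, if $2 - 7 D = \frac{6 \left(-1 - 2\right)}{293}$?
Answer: $\frac{39049624}{2430435} \approx 16.067$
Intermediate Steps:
$l = \frac{10664}{1185}$ ($l = 9 - \frac{1}{2986 - 1801} = 9 - \frac{1}{1185} = \frac{10664}{1185} \approx 8.9992$)
$D = \frac{604}{2051}$ ($D = \frac{2}{7} - \frac{6 \left(-1 - 2\right) \frac{1}{293}}{7} = \frac{2}{7} - \frac{6 \left(-3\right) \frac{1}{293}}{7} = \frac{2}{7} - \frac{\left(-18\right) \frac{1}{293}}{7} = \frac{2}{7} - - \frac{18}{2051} = \frac{2}{7} + \frac{18}{2051} = \frac{604}{2051} \approx 0.29449$)
$l + 6 \cdot 4 D = \frac{10664}{1185} + 6 \cdot 4 \cdot \frac{604}{2051} = \frac{10664}{1185} + 24 \cdot \frac{604}{2051} = \frac{10664}{1185} + \frac{14496}{2051} = \frac{39049624}{2430435}$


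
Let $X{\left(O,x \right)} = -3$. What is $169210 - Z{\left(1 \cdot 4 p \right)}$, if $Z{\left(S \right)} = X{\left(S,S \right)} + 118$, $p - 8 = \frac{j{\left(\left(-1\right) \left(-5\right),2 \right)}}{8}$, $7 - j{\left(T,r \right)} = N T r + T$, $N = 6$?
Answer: $169095$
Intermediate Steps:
$j{\left(T,r \right)} = 7 - T - 6 T r$ ($j{\left(T,r \right)} = 7 - \left(6 T r + T\right) = 7 - \left(T + 6 T r\right) = 7 - T - 6 T r$)
$p = \frac{3}{4}$ ($p = 8 + \frac{7 - \left(-1\right) \left(-5\right) - 6 \left(\left(-1\right) \left(-5\right)\right) 2}{8} = 8 + \left(7 - 5 - 30 \cdot 2\right) \frac{1}{8} = 8 + \left(7 - 5 - 60\right) \frac{1}{8} = 8 - \frac{29}{4} = \frac{3}{4} \approx 0.75$)
$Z{\left(S \right)} = 115$ ($Z{\left(S \right)} = -3 + 118 = 115$)
$169210 - Z{\left(1 \cdot 4 p \right)} = 169210 - 115 = 169095$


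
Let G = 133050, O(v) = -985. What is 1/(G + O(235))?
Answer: 1/132065 ≈ 7.5720e-6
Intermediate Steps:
1/(G + O(235)) = 1/(133050 - 985) = 1/132065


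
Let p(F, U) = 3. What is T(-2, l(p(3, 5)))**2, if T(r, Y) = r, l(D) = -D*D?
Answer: 4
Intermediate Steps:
l(D) = -D**2
T(-2, l(p(3, 5)))**2 = (-2)**2 = 4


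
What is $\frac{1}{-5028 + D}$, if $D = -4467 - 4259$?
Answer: $- \frac{1}{13754} \approx -7.2706 \cdot 10^{-5}$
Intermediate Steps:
$D = -8726$
$\frac{1}{-5028 + D} = \frac{1}{-5028 - 8726} = \frac{1}{-13754} = - \frac{1}{13754}$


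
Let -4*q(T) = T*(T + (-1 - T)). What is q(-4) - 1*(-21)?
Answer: 20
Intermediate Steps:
q(T) = T/4 (q(T) = -T*(T + (-1 - T))/4 = -T*(-1)/4 = -(-1)*T/4 = T/4)
q(-4) - 1*(-21) = (¼)*(-4) - 1*(-21) = -1 + 21 = 20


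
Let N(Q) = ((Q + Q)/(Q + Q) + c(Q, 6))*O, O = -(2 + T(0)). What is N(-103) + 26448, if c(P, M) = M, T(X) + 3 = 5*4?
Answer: 26315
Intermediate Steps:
T(X) = 17 (T(X) = -3 + 5*4 = -3 + 20 = 17)
O = -19 (O = -(2 + 17) = -1*19 = -19)
N(Q) = -133 (N(Q) = ((Q + Q)/(Q + Q) + 6)*(-19) = ((2*Q)/((2*Q)) + 6)*(-19) = ((2*Q)*(1/(2*Q)) + 6)*(-19) = (1 + 6)*(-19) = 7*(-19) = -133)
N(-103) + 26448 = -133 + 26448 = 26315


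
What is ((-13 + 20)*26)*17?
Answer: 3094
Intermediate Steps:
((-13 + 20)*26)*17 = (7*26)*17 = 182*17 = 3094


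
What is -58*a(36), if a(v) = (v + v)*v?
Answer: -150336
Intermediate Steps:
a(v) = 2*v² (a(v) = (2*v)*v = 2*v²)
-58*a(36) = -116*36² = -116*1296 = -58*2592 = -150336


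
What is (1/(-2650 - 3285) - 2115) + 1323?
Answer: -4700521/5935 ≈ -792.00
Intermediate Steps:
(1/(-2650 - 3285) - 2115) + 1323 = (1/(-5935) - 2115) + 1323 = (-1/5935 - 2115) + 1323 = -12552526/5935 + 1323 = -4700521/5935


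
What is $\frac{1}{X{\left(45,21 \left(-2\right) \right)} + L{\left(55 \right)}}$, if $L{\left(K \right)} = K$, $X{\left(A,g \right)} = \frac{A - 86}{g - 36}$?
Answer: $\frac{78}{4331} \approx 0.01801$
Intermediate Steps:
$X{\left(A,g \right)} = \frac{-86 + A}{-36 + g}$
$\frac{1}{X{\left(45,21 \left(-2\right) \right)} + L{\left(55 \right)}} = \frac{1}{\frac{-86 + 45}{-36 + 21 \left(-2\right)} + 55} = \frac{1}{\frac{1}{-36 - 42} \left(-41\right) + 55} = \frac{1}{\frac{1}{-78} \left(-41\right) + 55} = \frac{1}{\left(- \frac{1}{78}\right) \left(-41\right) + 55} = \frac{1}{\frac{41}{78} + 55} = \frac{1}{\frac{4331}{78}} = \frac{78}{4331}$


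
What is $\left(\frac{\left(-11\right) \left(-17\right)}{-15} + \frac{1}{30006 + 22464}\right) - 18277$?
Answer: $- \frac{191929663}{10494} \approx -18289.0$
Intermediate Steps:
$\left(\frac{\left(-11\right) \left(-17\right)}{-15} + \frac{1}{30006 + 22464}\right) - 18277 = \left(187 \left(- \frac{1}{15}\right) + \frac{1}{52470}\right) - 18277 = \left(- \frac{187}{15} + \frac{1}{52470}\right) - 18277 = - \frac{130825}{10494} - 18277 = - \frac{191929663}{10494}$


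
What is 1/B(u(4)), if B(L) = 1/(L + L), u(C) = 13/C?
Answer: 13/2 ≈ 6.5000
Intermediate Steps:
B(L) = 1/(2*L)
1/B(u(4)) = 1/(1/(2*((13/4)))) = 1/(1/(2*((13*(¼))))) = 1/(1/(2*(13/4))) = 1/((½)*(4/13)) = 1/(2/13) = 13/2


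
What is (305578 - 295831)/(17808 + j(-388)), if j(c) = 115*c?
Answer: -9747/26812 ≈ -0.36353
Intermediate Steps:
(305578 - 295831)/(17808 + j(-388)) = (305578 - 295831)/(17808 + 115*(-388)) = 9747/(17808 - 44620) = 9747/(-26812) = 9747*(-1/26812) = -9747/26812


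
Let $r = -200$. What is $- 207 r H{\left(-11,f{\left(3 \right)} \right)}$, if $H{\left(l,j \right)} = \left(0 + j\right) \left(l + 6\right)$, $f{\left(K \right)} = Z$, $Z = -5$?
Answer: $1035000$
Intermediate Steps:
$f{\left(K \right)} = -5$
$H{\left(l,j \right)} = j \left(6 + l\right)$
$- 207 r H{\left(-11,f{\left(3 \right)} \right)} = \left(-207\right) \left(-200\right) \left(- 5 \left(6 - 11\right)\right) = 41400 \left(\left(-5\right) \left(-5\right)\right) = 41400 \cdot 25 = 1035000$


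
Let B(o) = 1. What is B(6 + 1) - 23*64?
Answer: -1471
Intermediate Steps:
B(6 + 1) - 23*64 = 1 - 23*64 = 1 - 1472 = -1471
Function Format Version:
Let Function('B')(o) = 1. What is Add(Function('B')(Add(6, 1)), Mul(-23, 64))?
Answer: -1471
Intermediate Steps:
Add(Function('B')(Add(6, 1)), Mul(-23, 64)) = Add(1, Mul(-23, 64)) = Add(1, -1472) = -1471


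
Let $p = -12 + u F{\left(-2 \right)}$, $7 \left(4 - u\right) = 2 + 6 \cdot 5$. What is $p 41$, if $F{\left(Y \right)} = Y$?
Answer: $- \frac{3116}{7} \approx -445.14$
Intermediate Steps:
$u = - \frac{4}{7}$ ($u = 4 - \frac{2 + 6 \cdot 5}{7} = 4 - \frac{2 + 30}{7} = 4 - \frac{32}{7} = - \frac{4}{7} \approx -0.57143$)
$p = - \frac{76}{7}$ ($p = -12 - - \frac{8}{7} = -12 + \frac{8}{7} = - \frac{76}{7} \approx -10.857$)
$p 41 = \left(- \frac{76}{7}\right) 41 = - \frac{3116}{7}$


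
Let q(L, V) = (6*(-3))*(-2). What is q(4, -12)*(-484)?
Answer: -17424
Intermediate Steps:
q(L, V) = 36 (q(L, V) = -18*(-2) = 36)
q(4, -12)*(-484) = 36*(-484) = -17424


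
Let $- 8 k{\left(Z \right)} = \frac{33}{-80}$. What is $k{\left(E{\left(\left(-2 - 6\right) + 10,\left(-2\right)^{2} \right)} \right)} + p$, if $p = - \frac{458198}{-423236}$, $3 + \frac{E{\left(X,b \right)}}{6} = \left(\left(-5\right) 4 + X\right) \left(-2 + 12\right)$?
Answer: $\frac{76803377}{67717760} \approx 1.1342$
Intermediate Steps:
$E{\left(X,b \right)} = -1218 + 60 X$ ($E{\left(X,b \right)} = -18 + 6 \left(\left(-5\right) 4 + X\right) \left(-2 + 12\right) = -18 + 6 \left(-20 + X\right) 10 = -18 + 6 \left(-200 + 10 X\right) = -18 + \left(-1200 + 60 X\right) = -1218 + 60 X$)
$k{\left(Z \right)} = \frac{33}{640}$ ($k{\left(Z \right)} = - \frac{33 \frac{1}{-80}}{8} = - \frac{33 \left(- \frac{1}{80}\right)}{8} = \left(- \frac{1}{8}\right) \left(- \frac{33}{80}\right) = \frac{33}{640}$)
$p = \frac{229099}{211618}$ ($p = \left(-458198\right) \left(- \frac{1}{423236}\right) = \frac{229099}{211618} \approx 1.0826$)
$k{\left(E{\left(\left(-2 - 6\right) + 10,\left(-2\right)^{2} \right)} \right)} + p = \frac{33}{640} + \frac{229099}{211618} = \frac{76803377}{67717760}$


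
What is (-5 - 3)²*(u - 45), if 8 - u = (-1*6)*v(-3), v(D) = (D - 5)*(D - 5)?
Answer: 22208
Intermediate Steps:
v(D) = (-5 + D)² (v(D) = (-5 + D)*(-5 + D) = (-5 + D)²)
u = 392 (u = 8 - (-1*6)*(-5 - 3)² = 8 - (-6)*(-8)² = 8 - (-6)*64 = 8 - 1*(-384) = 8 + 384 = 392)
(-5 - 3)²*(u - 45) = (-5 - 3)²*(392 - 45) = (-8)²*347 = 64*347 = 22208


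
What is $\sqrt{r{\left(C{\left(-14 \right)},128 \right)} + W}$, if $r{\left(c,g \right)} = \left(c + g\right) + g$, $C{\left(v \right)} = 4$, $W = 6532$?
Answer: $2 \sqrt{1698} \approx 82.414$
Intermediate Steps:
$r{\left(c,g \right)} = c + 2 g$
$\sqrt{r{\left(C{\left(-14 \right)},128 \right)} + W} = \sqrt{\left(4 + 2 \cdot 128\right) + 6532} = \sqrt{\left(4 + 256\right) + 6532} = \sqrt{260 + 6532} = \sqrt{6792} = 2 \sqrt{1698}$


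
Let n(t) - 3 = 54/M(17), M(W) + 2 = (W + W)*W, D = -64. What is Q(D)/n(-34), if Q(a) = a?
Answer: -2048/99 ≈ -20.687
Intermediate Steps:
M(W) = -2 + 2*W² (M(W) = -2 + (W + W)*W = -2 + (2*W)*W = -2 + 2*W²)
n(t) = 99/32 (n(t) = 3 + 54/(-2 + 2*17²) = 3 + 54/(-2 + 2*289) = 3 + 54/(-2 + 578) = 3 + 54/576 = 3 + 54*(1/576) = 3 + 3/32 = 99/32)
Q(D)/n(-34) = -64/99/32 = -64*32/99 = -2048/99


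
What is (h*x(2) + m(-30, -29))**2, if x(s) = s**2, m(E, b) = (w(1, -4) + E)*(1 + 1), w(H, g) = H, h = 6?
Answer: 1156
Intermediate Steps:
m(E, b) = 2 + 2*E (m(E, b) = (1 + E)*(1 + 1) = (1 + E)*2 = 2 + 2*E)
(h*x(2) + m(-30, -29))**2 = (6*2**2 + (2 + 2*(-30)))**2 = (6*4 + (2 - 60))**2 = (24 - 58)**2 = (-34)**2 = 1156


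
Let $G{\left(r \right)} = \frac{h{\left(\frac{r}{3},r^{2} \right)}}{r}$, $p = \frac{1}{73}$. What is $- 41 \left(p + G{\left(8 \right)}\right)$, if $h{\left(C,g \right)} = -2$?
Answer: $\frac{2829}{292} \approx 9.6884$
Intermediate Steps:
$p = \frac{1}{73} \approx 0.013699$
$G{\left(r \right)} = - \frac{2}{r}$
$- 41 \left(p + G{\left(8 \right)}\right) = - 41 \left(\frac{1}{73} - \frac{2}{8}\right) = - 41 \left(\frac{1}{73} - \frac{1}{4}\right) = \left(-41\right) \left(- \frac{69}{292}\right) = \frac{2829}{292}$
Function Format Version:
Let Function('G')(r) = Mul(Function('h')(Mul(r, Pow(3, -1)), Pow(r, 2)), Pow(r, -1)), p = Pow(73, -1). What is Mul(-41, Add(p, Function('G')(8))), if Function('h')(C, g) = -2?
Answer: Rational(2829, 292) ≈ 9.6884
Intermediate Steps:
p = Rational(1, 73) ≈ 0.013699
Function('G')(r) = Mul(-2, Pow(r, -1))
Mul(-41, Add(p, Function('G')(8))) = Mul(-41, Add(Rational(1, 73), Mul(-2, Pow(8, -1)))) = Mul(-41, Add(Rational(1, 73), Mul(-2, Rational(1, 8)))) = Mul(-41, Add(Rational(1, 73), Rational(-1, 4))) = Mul(-41, Rational(-69, 292)) = Rational(2829, 292)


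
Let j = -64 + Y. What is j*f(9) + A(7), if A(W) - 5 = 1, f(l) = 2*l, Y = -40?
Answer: -1866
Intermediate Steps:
A(W) = 6 (A(W) = 5 + 1 = 6)
j = -104 (j = -64 - 40 = -104)
j*f(9) + A(7) = -208*9 + 6 = -104*18 + 6 = -1872 + 6 = -1866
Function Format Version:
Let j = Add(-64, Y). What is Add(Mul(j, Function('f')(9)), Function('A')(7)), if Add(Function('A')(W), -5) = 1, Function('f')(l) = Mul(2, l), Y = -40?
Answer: -1866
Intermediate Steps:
Function('A')(W) = 6 (Function('A')(W) = Add(5, 1) = 6)
j = -104 (j = Add(-64, -40) = -104)
Add(Mul(j, Function('f')(9)), Function('A')(7)) = Add(Mul(-104, Mul(2, 9)), 6) = Add(Mul(-104, 18), 6) = Add(-1872, 6) = -1866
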